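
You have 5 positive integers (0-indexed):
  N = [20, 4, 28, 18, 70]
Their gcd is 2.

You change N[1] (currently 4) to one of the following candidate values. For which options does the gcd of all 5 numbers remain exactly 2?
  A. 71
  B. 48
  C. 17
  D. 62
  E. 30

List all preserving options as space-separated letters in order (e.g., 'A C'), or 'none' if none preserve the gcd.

Answer: B D E

Derivation:
Old gcd = 2; gcd of others (without N[1]) = 2
New gcd for candidate v: gcd(2, v). Preserves old gcd iff gcd(2, v) = 2.
  Option A: v=71, gcd(2,71)=1 -> changes
  Option B: v=48, gcd(2,48)=2 -> preserves
  Option C: v=17, gcd(2,17)=1 -> changes
  Option D: v=62, gcd(2,62)=2 -> preserves
  Option E: v=30, gcd(2,30)=2 -> preserves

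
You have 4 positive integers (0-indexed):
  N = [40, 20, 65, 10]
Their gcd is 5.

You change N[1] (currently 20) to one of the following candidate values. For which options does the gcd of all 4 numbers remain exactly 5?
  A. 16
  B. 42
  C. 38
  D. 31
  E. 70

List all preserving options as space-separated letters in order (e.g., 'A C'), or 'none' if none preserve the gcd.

Answer: E

Derivation:
Old gcd = 5; gcd of others (without N[1]) = 5
New gcd for candidate v: gcd(5, v). Preserves old gcd iff gcd(5, v) = 5.
  Option A: v=16, gcd(5,16)=1 -> changes
  Option B: v=42, gcd(5,42)=1 -> changes
  Option C: v=38, gcd(5,38)=1 -> changes
  Option D: v=31, gcd(5,31)=1 -> changes
  Option E: v=70, gcd(5,70)=5 -> preserves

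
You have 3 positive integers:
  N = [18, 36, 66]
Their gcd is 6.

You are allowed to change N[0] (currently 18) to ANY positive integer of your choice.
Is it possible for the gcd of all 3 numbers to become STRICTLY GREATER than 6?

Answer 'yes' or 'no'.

Current gcd = 6
gcd of all OTHER numbers (without N[0]=18): gcd([36, 66]) = 6
The new gcd after any change is gcd(6, new_value).
This can be at most 6.
Since 6 = old gcd 6, the gcd can only stay the same or decrease.

Answer: no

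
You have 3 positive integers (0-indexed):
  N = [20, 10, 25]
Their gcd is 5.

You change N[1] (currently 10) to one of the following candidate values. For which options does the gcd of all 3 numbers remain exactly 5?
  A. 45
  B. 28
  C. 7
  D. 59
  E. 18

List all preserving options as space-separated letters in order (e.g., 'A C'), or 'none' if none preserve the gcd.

Answer: A

Derivation:
Old gcd = 5; gcd of others (without N[1]) = 5
New gcd for candidate v: gcd(5, v). Preserves old gcd iff gcd(5, v) = 5.
  Option A: v=45, gcd(5,45)=5 -> preserves
  Option B: v=28, gcd(5,28)=1 -> changes
  Option C: v=7, gcd(5,7)=1 -> changes
  Option D: v=59, gcd(5,59)=1 -> changes
  Option E: v=18, gcd(5,18)=1 -> changes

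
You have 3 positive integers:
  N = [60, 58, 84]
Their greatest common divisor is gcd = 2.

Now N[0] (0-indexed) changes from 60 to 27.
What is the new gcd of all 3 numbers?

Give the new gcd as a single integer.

Numbers: [60, 58, 84], gcd = 2
Change: index 0, 60 -> 27
gcd of the OTHER numbers (without index 0): gcd([58, 84]) = 2
New gcd = gcd(g_others, new_val) = gcd(2, 27) = 1

Answer: 1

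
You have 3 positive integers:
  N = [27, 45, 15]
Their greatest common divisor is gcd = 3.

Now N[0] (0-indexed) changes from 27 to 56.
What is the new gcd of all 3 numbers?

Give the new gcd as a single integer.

Answer: 1

Derivation:
Numbers: [27, 45, 15], gcd = 3
Change: index 0, 27 -> 56
gcd of the OTHER numbers (without index 0): gcd([45, 15]) = 15
New gcd = gcd(g_others, new_val) = gcd(15, 56) = 1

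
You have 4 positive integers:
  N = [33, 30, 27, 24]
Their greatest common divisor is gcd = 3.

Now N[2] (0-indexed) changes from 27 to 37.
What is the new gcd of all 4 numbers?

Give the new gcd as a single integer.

Numbers: [33, 30, 27, 24], gcd = 3
Change: index 2, 27 -> 37
gcd of the OTHER numbers (without index 2): gcd([33, 30, 24]) = 3
New gcd = gcd(g_others, new_val) = gcd(3, 37) = 1

Answer: 1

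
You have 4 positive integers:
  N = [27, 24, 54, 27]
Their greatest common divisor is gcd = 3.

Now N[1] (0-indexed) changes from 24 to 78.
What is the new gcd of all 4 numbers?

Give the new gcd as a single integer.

Numbers: [27, 24, 54, 27], gcd = 3
Change: index 1, 24 -> 78
gcd of the OTHER numbers (without index 1): gcd([27, 54, 27]) = 27
New gcd = gcd(g_others, new_val) = gcd(27, 78) = 3

Answer: 3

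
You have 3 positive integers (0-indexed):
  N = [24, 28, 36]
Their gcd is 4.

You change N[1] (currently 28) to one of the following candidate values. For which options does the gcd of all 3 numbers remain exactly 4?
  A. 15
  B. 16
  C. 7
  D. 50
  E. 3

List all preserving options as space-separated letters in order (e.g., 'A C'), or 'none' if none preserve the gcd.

Old gcd = 4; gcd of others (without N[1]) = 12
New gcd for candidate v: gcd(12, v). Preserves old gcd iff gcd(12, v) = 4.
  Option A: v=15, gcd(12,15)=3 -> changes
  Option B: v=16, gcd(12,16)=4 -> preserves
  Option C: v=7, gcd(12,7)=1 -> changes
  Option D: v=50, gcd(12,50)=2 -> changes
  Option E: v=3, gcd(12,3)=3 -> changes

Answer: B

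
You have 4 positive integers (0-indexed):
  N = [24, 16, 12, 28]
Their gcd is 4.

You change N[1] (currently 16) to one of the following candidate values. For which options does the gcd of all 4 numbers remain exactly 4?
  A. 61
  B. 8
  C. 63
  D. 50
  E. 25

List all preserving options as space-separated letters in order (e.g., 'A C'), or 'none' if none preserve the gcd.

Answer: B

Derivation:
Old gcd = 4; gcd of others (without N[1]) = 4
New gcd for candidate v: gcd(4, v). Preserves old gcd iff gcd(4, v) = 4.
  Option A: v=61, gcd(4,61)=1 -> changes
  Option B: v=8, gcd(4,8)=4 -> preserves
  Option C: v=63, gcd(4,63)=1 -> changes
  Option D: v=50, gcd(4,50)=2 -> changes
  Option E: v=25, gcd(4,25)=1 -> changes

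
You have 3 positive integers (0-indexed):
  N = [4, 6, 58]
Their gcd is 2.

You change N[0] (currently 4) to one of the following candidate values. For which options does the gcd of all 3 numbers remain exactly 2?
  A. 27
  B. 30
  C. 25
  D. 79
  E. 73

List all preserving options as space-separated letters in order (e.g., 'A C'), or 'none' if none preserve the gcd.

Answer: B

Derivation:
Old gcd = 2; gcd of others (without N[0]) = 2
New gcd for candidate v: gcd(2, v). Preserves old gcd iff gcd(2, v) = 2.
  Option A: v=27, gcd(2,27)=1 -> changes
  Option B: v=30, gcd(2,30)=2 -> preserves
  Option C: v=25, gcd(2,25)=1 -> changes
  Option D: v=79, gcd(2,79)=1 -> changes
  Option E: v=73, gcd(2,73)=1 -> changes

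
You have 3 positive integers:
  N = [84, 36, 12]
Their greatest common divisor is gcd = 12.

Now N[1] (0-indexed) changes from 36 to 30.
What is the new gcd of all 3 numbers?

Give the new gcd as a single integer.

Numbers: [84, 36, 12], gcd = 12
Change: index 1, 36 -> 30
gcd of the OTHER numbers (without index 1): gcd([84, 12]) = 12
New gcd = gcd(g_others, new_val) = gcd(12, 30) = 6

Answer: 6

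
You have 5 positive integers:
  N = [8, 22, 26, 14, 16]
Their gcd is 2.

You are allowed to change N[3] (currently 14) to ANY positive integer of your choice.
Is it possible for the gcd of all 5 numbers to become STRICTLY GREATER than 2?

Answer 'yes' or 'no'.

Answer: no

Derivation:
Current gcd = 2
gcd of all OTHER numbers (without N[3]=14): gcd([8, 22, 26, 16]) = 2
The new gcd after any change is gcd(2, new_value).
This can be at most 2.
Since 2 = old gcd 2, the gcd can only stay the same or decrease.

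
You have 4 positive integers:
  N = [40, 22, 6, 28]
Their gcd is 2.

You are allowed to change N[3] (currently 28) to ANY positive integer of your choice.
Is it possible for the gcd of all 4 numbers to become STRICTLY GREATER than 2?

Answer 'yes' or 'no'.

Answer: no

Derivation:
Current gcd = 2
gcd of all OTHER numbers (without N[3]=28): gcd([40, 22, 6]) = 2
The new gcd after any change is gcd(2, new_value).
This can be at most 2.
Since 2 = old gcd 2, the gcd can only stay the same or decrease.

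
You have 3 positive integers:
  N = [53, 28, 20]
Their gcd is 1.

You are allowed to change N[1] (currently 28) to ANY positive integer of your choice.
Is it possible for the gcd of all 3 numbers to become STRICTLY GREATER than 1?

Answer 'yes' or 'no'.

Current gcd = 1
gcd of all OTHER numbers (without N[1]=28): gcd([53, 20]) = 1
The new gcd after any change is gcd(1, new_value).
This can be at most 1.
Since 1 = old gcd 1, the gcd can only stay the same or decrease.

Answer: no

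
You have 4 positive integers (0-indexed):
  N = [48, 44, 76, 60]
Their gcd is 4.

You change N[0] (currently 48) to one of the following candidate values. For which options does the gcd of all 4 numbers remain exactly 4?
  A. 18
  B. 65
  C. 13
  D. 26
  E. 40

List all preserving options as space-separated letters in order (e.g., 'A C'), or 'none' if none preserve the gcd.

Answer: E

Derivation:
Old gcd = 4; gcd of others (without N[0]) = 4
New gcd for candidate v: gcd(4, v). Preserves old gcd iff gcd(4, v) = 4.
  Option A: v=18, gcd(4,18)=2 -> changes
  Option B: v=65, gcd(4,65)=1 -> changes
  Option C: v=13, gcd(4,13)=1 -> changes
  Option D: v=26, gcd(4,26)=2 -> changes
  Option E: v=40, gcd(4,40)=4 -> preserves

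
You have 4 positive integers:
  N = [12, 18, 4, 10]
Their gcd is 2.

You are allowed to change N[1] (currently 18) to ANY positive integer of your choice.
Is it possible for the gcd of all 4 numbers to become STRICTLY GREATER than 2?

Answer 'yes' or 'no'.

Answer: no

Derivation:
Current gcd = 2
gcd of all OTHER numbers (without N[1]=18): gcd([12, 4, 10]) = 2
The new gcd after any change is gcd(2, new_value).
This can be at most 2.
Since 2 = old gcd 2, the gcd can only stay the same or decrease.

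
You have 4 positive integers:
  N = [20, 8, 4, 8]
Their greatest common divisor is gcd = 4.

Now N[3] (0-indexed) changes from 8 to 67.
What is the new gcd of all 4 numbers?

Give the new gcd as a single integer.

Numbers: [20, 8, 4, 8], gcd = 4
Change: index 3, 8 -> 67
gcd of the OTHER numbers (without index 3): gcd([20, 8, 4]) = 4
New gcd = gcd(g_others, new_val) = gcd(4, 67) = 1

Answer: 1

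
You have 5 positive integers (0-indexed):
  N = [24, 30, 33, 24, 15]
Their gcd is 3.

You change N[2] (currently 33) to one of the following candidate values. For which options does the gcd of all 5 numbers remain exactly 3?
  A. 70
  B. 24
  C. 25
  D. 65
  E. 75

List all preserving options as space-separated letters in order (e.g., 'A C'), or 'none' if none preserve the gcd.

Old gcd = 3; gcd of others (without N[2]) = 3
New gcd for candidate v: gcd(3, v). Preserves old gcd iff gcd(3, v) = 3.
  Option A: v=70, gcd(3,70)=1 -> changes
  Option B: v=24, gcd(3,24)=3 -> preserves
  Option C: v=25, gcd(3,25)=1 -> changes
  Option D: v=65, gcd(3,65)=1 -> changes
  Option E: v=75, gcd(3,75)=3 -> preserves

Answer: B E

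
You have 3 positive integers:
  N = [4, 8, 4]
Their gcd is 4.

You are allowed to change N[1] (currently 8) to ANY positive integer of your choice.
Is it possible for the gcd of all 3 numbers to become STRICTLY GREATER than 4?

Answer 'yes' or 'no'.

Answer: no

Derivation:
Current gcd = 4
gcd of all OTHER numbers (without N[1]=8): gcd([4, 4]) = 4
The new gcd after any change is gcd(4, new_value).
This can be at most 4.
Since 4 = old gcd 4, the gcd can only stay the same or decrease.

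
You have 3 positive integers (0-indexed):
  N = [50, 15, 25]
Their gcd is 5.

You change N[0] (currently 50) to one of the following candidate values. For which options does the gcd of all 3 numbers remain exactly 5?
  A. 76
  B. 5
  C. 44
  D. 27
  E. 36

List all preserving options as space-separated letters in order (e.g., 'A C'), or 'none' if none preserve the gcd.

Old gcd = 5; gcd of others (without N[0]) = 5
New gcd for candidate v: gcd(5, v). Preserves old gcd iff gcd(5, v) = 5.
  Option A: v=76, gcd(5,76)=1 -> changes
  Option B: v=5, gcd(5,5)=5 -> preserves
  Option C: v=44, gcd(5,44)=1 -> changes
  Option D: v=27, gcd(5,27)=1 -> changes
  Option E: v=36, gcd(5,36)=1 -> changes

Answer: B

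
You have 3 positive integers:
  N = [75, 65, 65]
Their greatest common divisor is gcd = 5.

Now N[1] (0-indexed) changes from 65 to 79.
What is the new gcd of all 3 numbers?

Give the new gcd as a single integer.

Answer: 1

Derivation:
Numbers: [75, 65, 65], gcd = 5
Change: index 1, 65 -> 79
gcd of the OTHER numbers (without index 1): gcd([75, 65]) = 5
New gcd = gcd(g_others, new_val) = gcd(5, 79) = 1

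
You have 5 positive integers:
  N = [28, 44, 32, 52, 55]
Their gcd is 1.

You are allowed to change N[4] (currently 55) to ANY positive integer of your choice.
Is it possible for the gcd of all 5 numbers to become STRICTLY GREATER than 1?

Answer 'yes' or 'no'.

Current gcd = 1
gcd of all OTHER numbers (without N[4]=55): gcd([28, 44, 32, 52]) = 4
The new gcd after any change is gcd(4, new_value).
This can be at most 4.
Since 4 > old gcd 1, the gcd CAN increase (e.g., set N[4] = 4).

Answer: yes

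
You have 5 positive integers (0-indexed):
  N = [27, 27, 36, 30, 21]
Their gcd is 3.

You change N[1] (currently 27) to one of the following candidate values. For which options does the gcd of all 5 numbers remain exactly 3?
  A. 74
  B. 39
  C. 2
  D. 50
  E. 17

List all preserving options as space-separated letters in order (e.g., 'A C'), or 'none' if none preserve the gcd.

Answer: B

Derivation:
Old gcd = 3; gcd of others (without N[1]) = 3
New gcd for candidate v: gcd(3, v). Preserves old gcd iff gcd(3, v) = 3.
  Option A: v=74, gcd(3,74)=1 -> changes
  Option B: v=39, gcd(3,39)=3 -> preserves
  Option C: v=2, gcd(3,2)=1 -> changes
  Option D: v=50, gcd(3,50)=1 -> changes
  Option E: v=17, gcd(3,17)=1 -> changes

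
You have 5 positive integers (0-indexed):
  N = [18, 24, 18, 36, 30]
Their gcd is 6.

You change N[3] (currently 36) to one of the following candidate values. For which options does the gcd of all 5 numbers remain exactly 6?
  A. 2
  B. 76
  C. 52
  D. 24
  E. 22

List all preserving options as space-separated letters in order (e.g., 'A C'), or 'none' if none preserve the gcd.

Answer: D

Derivation:
Old gcd = 6; gcd of others (without N[3]) = 6
New gcd for candidate v: gcd(6, v). Preserves old gcd iff gcd(6, v) = 6.
  Option A: v=2, gcd(6,2)=2 -> changes
  Option B: v=76, gcd(6,76)=2 -> changes
  Option C: v=52, gcd(6,52)=2 -> changes
  Option D: v=24, gcd(6,24)=6 -> preserves
  Option E: v=22, gcd(6,22)=2 -> changes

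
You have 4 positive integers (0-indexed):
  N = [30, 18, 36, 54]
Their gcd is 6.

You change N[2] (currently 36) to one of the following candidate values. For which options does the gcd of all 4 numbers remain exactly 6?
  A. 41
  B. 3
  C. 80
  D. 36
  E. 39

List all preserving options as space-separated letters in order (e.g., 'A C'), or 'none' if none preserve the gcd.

Old gcd = 6; gcd of others (without N[2]) = 6
New gcd for candidate v: gcd(6, v). Preserves old gcd iff gcd(6, v) = 6.
  Option A: v=41, gcd(6,41)=1 -> changes
  Option B: v=3, gcd(6,3)=3 -> changes
  Option C: v=80, gcd(6,80)=2 -> changes
  Option D: v=36, gcd(6,36)=6 -> preserves
  Option E: v=39, gcd(6,39)=3 -> changes

Answer: D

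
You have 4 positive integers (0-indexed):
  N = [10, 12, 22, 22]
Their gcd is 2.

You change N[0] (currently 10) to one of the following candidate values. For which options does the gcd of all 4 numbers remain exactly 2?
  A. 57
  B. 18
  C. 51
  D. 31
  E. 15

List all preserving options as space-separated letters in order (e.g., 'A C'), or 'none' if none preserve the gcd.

Old gcd = 2; gcd of others (without N[0]) = 2
New gcd for candidate v: gcd(2, v). Preserves old gcd iff gcd(2, v) = 2.
  Option A: v=57, gcd(2,57)=1 -> changes
  Option B: v=18, gcd(2,18)=2 -> preserves
  Option C: v=51, gcd(2,51)=1 -> changes
  Option D: v=31, gcd(2,31)=1 -> changes
  Option E: v=15, gcd(2,15)=1 -> changes

Answer: B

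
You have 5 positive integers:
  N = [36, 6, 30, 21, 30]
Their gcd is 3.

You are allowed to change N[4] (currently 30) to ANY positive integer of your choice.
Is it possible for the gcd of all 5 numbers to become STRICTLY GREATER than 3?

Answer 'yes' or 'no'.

Current gcd = 3
gcd of all OTHER numbers (without N[4]=30): gcd([36, 6, 30, 21]) = 3
The new gcd after any change is gcd(3, new_value).
This can be at most 3.
Since 3 = old gcd 3, the gcd can only stay the same or decrease.

Answer: no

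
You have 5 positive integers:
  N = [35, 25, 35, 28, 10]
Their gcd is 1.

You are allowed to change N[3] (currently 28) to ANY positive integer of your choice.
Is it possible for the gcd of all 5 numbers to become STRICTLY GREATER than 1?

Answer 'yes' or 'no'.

Answer: yes

Derivation:
Current gcd = 1
gcd of all OTHER numbers (without N[3]=28): gcd([35, 25, 35, 10]) = 5
The new gcd after any change is gcd(5, new_value).
This can be at most 5.
Since 5 > old gcd 1, the gcd CAN increase (e.g., set N[3] = 5).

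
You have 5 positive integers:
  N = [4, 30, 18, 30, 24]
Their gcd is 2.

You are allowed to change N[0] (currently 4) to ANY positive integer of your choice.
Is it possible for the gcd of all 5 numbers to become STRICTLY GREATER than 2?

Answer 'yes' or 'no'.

Answer: yes

Derivation:
Current gcd = 2
gcd of all OTHER numbers (without N[0]=4): gcd([30, 18, 30, 24]) = 6
The new gcd after any change is gcd(6, new_value).
This can be at most 6.
Since 6 > old gcd 2, the gcd CAN increase (e.g., set N[0] = 6).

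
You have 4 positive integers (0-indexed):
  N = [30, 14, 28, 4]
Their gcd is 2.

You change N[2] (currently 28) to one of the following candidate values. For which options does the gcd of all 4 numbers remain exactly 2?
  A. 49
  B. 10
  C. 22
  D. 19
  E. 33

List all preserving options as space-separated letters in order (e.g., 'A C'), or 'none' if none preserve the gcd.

Answer: B C

Derivation:
Old gcd = 2; gcd of others (without N[2]) = 2
New gcd for candidate v: gcd(2, v). Preserves old gcd iff gcd(2, v) = 2.
  Option A: v=49, gcd(2,49)=1 -> changes
  Option B: v=10, gcd(2,10)=2 -> preserves
  Option C: v=22, gcd(2,22)=2 -> preserves
  Option D: v=19, gcd(2,19)=1 -> changes
  Option E: v=33, gcd(2,33)=1 -> changes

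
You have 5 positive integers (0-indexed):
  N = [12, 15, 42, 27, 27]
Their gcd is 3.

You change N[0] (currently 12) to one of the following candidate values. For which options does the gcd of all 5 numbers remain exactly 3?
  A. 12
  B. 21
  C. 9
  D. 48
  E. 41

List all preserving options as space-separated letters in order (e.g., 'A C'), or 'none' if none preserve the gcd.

Old gcd = 3; gcd of others (without N[0]) = 3
New gcd for candidate v: gcd(3, v). Preserves old gcd iff gcd(3, v) = 3.
  Option A: v=12, gcd(3,12)=3 -> preserves
  Option B: v=21, gcd(3,21)=3 -> preserves
  Option C: v=9, gcd(3,9)=3 -> preserves
  Option D: v=48, gcd(3,48)=3 -> preserves
  Option E: v=41, gcd(3,41)=1 -> changes

Answer: A B C D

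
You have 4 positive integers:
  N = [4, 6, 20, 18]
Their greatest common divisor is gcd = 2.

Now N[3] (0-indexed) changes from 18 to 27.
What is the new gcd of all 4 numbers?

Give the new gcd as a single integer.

Numbers: [4, 6, 20, 18], gcd = 2
Change: index 3, 18 -> 27
gcd of the OTHER numbers (without index 3): gcd([4, 6, 20]) = 2
New gcd = gcd(g_others, new_val) = gcd(2, 27) = 1

Answer: 1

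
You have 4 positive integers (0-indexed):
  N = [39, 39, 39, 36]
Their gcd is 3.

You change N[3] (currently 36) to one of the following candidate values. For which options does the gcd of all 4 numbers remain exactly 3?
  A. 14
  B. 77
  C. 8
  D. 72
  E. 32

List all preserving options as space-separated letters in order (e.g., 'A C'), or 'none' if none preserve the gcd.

Answer: D

Derivation:
Old gcd = 3; gcd of others (without N[3]) = 39
New gcd for candidate v: gcd(39, v). Preserves old gcd iff gcd(39, v) = 3.
  Option A: v=14, gcd(39,14)=1 -> changes
  Option B: v=77, gcd(39,77)=1 -> changes
  Option C: v=8, gcd(39,8)=1 -> changes
  Option D: v=72, gcd(39,72)=3 -> preserves
  Option E: v=32, gcd(39,32)=1 -> changes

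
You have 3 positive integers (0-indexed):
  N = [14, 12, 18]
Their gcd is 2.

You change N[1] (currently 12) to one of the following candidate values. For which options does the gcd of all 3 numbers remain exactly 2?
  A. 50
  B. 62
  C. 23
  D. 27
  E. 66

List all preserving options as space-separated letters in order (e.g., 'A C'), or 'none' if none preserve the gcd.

Answer: A B E

Derivation:
Old gcd = 2; gcd of others (without N[1]) = 2
New gcd for candidate v: gcd(2, v). Preserves old gcd iff gcd(2, v) = 2.
  Option A: v=50, gcd(2,50)=2 -> preserves
  Option B: v=62, gcd(2,62)=2 -> preserves
  Option C: v=23, gcd(2,23)=1 -> changes
  Option D: v=27, gcd(2,27)=1 -> changes
  Option E: v=66, gcd(2,66)=2 -> preserves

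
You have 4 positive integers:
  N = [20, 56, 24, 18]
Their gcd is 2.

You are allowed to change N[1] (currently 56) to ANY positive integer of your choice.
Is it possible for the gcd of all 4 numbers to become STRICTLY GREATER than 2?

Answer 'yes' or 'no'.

Answer: no

Derivation:
Current gcd = 2
gcd of all OTHER numbers (without N[1]=56): gcd([20, 24, 18]) = 2
The new gcd after any change is gcd(2, new_value).
This can be at most 2.
Since 2 = old gcd 2, the gcd can only stay the same or decrease.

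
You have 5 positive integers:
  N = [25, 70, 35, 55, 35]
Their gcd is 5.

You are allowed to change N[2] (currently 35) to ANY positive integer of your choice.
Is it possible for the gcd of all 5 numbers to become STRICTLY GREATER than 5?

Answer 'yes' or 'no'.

Answer: no

Derivation:
Current gcd = 5
gcd of all OTHER numbers (without N[2]=35): gcd([25, 70, 55, 35]) = 5
The new gcd after any change is gcd(5, new_value).
This can be at most 5.
Since 5 = old gcd 5, the gcd can only stay the same or decrease.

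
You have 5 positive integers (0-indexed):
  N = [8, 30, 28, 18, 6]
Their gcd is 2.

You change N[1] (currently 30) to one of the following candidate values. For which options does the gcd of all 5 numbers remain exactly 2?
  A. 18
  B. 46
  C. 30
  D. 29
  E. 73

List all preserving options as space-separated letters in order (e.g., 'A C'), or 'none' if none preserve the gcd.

Old gcd = 2; gcd of others (without N[1]) = 2
New gcd for candidate v: gcd(2, v). Preserves old gcd iff gcd(2, v) = 2.
  Option A: v=18, gcd(2,18)=2 -> preserves
  Option B: v=46, gcd(2,46)=2 -> preserves
  Option C: v=30, gcd(2,30)=2 -> preserves
  Option D: v=29, gcd(2,29)=1 -> changes
  Option E: v=73, gcd(2,73)=1 -> changes

Answer: A B C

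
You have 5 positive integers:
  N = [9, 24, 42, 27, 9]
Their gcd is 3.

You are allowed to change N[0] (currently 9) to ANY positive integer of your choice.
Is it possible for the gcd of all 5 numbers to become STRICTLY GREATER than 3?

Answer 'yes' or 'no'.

Current gcd = 3
gcd of all OTHER numbers (without N[0]=9): gcd([24, 42, 27, 9]) = 3
The new gcd after any change is gcd(3, new_value).
This can be at most 3.
Since 3 = old gcd 3, the gcd can only stay the same or decrease.

Answer: no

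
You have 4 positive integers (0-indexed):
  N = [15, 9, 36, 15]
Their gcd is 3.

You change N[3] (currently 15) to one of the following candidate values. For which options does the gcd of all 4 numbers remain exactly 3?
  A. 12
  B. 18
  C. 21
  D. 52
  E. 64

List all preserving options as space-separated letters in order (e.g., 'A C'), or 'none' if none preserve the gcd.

Old gcd = 3; gcd of others (without N[3]) = 3
New gcd for candidate v: gcd(3, v). Preserves old gcd iff gcd(3, v) = 3.
  Option A: v=12, gcd(3,12)=3 -> preserves
  Option B: v=18, gcd(3,18)=3 -> preserves
  Option C: v=21, gcd(3,21)=3 -> preserves
  Option D: v=52, gcd(3,52)=1 -> changes
  Option E: v=64, gcd(3,64)=1 -> changes

Answer: A B C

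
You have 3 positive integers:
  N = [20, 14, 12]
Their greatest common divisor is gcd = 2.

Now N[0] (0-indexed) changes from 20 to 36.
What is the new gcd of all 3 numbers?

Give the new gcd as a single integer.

Answer: 2

Derivation:
Numbers: [20, 14, 12], gcd = 2
Change: index 0, 20 -> 36
gcd of the OTHER numbers (without index 0): gcd([14, 12]) = 2
New gcd = gcd(g_others, new_val) = gcd(2, 36) = 2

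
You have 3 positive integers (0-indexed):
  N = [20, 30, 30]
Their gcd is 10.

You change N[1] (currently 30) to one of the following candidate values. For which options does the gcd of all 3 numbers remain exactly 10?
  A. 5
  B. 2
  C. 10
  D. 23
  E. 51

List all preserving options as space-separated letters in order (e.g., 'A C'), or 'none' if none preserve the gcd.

Old gcd = 10; gcd of others (without N[1]) = 10
New gcd for candidate v: gcd(10, v). Preserves old gcd iff gcd(10, v) = 10.
  Option A: v=5, gcd(10,5)=5 -> changes
  Option B: v=2, gcd(10,2)=2 -> changes
  Option C: v=10, gcd(10,10)=10 -> preserves
  Option D: v=23, gcd(10,23)=1 -> changes
  Option E: v=51, gcd(10,51)=1 -> changes

Answer: C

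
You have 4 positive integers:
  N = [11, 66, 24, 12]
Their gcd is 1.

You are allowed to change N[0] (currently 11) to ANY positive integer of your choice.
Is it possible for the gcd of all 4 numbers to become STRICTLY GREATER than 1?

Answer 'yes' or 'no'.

Answer: yes

Derivation:
Current gcd = 1
gcd of all OTHER numbers (without N[0]=11): gcd([66, 24, 12]) = 6
The new gcd after any change is gcd(6, new_value).
This can be at most 6.
Since 6 > old gcd 1, the gcd CAN increase (e.g., set N[0] = 6).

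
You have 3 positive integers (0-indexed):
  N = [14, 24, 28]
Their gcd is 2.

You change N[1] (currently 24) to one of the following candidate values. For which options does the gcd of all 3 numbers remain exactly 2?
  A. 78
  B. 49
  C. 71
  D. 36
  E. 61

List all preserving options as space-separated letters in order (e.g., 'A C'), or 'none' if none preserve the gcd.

Old gcd = 2; gcd of others (without N[1]) = 14
New gcd for candidate v: gcd(14, v). Preserves old gcd iff gcd(14, v) = 2.
  Option A: v=78, gcd(14,78)=2 -> preserves
  Option B: v=49, gcd(14,49)=7 -> changes
  Option C: v=71, gcd(14,71)=1 -> changes
  Option D: v=36, gcd(14,36)=2 -> preserves
  Option E: v=61, gcd(14,61)=1 -> changes

Answer: A D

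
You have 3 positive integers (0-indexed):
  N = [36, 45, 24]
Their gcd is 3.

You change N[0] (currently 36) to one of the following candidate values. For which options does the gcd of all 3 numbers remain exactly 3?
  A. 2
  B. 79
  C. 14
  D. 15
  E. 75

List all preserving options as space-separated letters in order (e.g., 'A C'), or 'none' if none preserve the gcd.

Old gcd = 3; gcd of others (without N[0]) = 3
New gcd for candidate v: gcd(3, v). Preserves old gcd iff gcd(3, v) = 3.
  Option A: v=2, gcd(3,2)=1 -> changes
  Option B: v=79, gcd(3,79)=1 -> changes
  Option C: v=14, gcd(3,14)=1 -> changes
  Option D: v=15, gcd(3,15)=3 -> preserves
  Option E: v=75, gcd(3,75)=3 -> preserves

Answer: D E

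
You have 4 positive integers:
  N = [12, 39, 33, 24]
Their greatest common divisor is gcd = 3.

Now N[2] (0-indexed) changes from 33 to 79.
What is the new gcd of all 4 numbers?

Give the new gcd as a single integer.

Numbers: [12, 39, 33, 24], gcd = 3
Change: index 2, 33 -> 79
gcd of the OTHER numbers (without index 2): gcd([12, 39, 24]) = 3
New gcd = gcd(g_others, new_val) = gcd(3, 79) = 1

Answer: 1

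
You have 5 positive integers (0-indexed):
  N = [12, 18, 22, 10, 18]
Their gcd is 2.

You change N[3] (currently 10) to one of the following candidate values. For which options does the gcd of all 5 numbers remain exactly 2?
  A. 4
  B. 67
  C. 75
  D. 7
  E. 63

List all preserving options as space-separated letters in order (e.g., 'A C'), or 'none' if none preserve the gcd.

Old gcd = 2; gcd of others (without N[3]) = 2
New gcd for candidate v: gcd(2, v). Preserves old gcd iff gcd(2, v) = 2.
  Option A: v=4, gcd(2,4)=2 -> preserves
  Option B: v=67, gcd(2,67)=1 -> changes
  Option C: v=75, gcd(2,75)=1 -> changes
  Option D: v=7, gcd(2,7)=1 -> changes
  Option E: v=63, gcd(2,63)=1 -> changes

Answer: A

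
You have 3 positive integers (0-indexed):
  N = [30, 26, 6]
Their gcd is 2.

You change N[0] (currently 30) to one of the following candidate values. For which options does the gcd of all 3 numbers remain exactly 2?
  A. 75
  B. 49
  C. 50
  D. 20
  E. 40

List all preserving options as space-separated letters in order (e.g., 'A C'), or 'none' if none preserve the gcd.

Answer: C D E

Derivation:
Old gcd = 2; gcd of others (without N[0]) = 2
New gcd for candidate v: gcd(2, v). Preserves old gcd iff gcd(2, v) = 2.
  Option A: v=75, gcd(2,75)=1 -> changes
  Option B: v=49, gcd(2,49)=1 -> changes
  Option C: v=50, gcd(2,50)=2 -> preserves
  Option D: v=20, gcd(2,20)=2 -> preserves
  Option E: v=40, gcd(2,40)=2 -> preserves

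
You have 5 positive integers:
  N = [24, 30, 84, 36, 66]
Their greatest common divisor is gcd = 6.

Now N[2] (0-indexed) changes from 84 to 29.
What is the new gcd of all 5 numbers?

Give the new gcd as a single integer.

Answer: 1

Derivation:
Numbers: [24, 30, 84, 36, 66], gcd = 6
Change: index 2, 84 -> 29
gcd of the OTHER numbers (without index 2): gcd([24, 30, 36, 66]) = 6
New gcd = gcd(g_others, new_val) = gcd(6, 29) = 1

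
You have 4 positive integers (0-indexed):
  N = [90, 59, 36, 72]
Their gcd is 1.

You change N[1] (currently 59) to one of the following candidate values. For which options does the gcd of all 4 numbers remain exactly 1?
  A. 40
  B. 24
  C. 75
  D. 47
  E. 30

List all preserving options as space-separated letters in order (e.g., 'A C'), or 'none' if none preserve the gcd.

Answer: D

Derivation:
Old gcd = 1; gcd of others (without N[1]) = 18
New gcd for candidate v: gcd(18, v). Preserves old gcd iff gcd(18, v) = 1.
  Option A: v=40, gcd(18,40)=2 -> changes
  Option B: v=24, gcd(18,24)=6 -> changes
  Option C: v=75, gcd(18,75)=3 -> changes
  Option D: v=47, gcd(18,47)=1 -> preserves
  Option E: v=30, gcd(18,30)=6 -> changes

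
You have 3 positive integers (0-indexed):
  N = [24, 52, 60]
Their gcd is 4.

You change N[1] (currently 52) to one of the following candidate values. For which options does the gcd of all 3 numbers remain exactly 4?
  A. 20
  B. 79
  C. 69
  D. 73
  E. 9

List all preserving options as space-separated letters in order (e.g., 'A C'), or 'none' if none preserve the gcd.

Old gcd = 4; gcd of others (without N[1]) = 12
New gcd for candidate v: gcd(12, v). Preserves old gcd iff gcd(12, v) = 4.
  Option A: v=20, gcd(12,20)=4 -> preserves
  Option B: v=79, gcd(12,79)=1 -> changes
  Option C: v=69, gcd(12,69)=3 -> changes
  Option D: v=73, gcd(12,73)=1 -> changes
  Option E: v=9, gcd(12,9)=3 -> changes

Answer: A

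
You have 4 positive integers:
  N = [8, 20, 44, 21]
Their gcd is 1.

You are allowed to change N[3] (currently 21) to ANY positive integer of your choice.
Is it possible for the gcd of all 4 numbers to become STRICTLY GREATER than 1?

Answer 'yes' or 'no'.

Current gcd = 1
gcd of all OTHER numbers (without N[3]=21): gcd([8, 20, 44]) = 4
The new gcd after any change is gcd(4, new_value).
This can be at most 4.
Since 4 > old gcd 1, the gcd CAN increase (e.g., set N[3] = 4).

Answer: yes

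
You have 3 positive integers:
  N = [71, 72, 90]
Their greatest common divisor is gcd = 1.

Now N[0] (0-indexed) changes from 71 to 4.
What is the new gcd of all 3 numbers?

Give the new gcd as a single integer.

Numbers: [71, 72, 90], gcd = 1
Change: index 0, 71 -> 4
gcd of the OTHER numbers (without index 0): gcd([72, 90]) = 18
New gcd = gcd(g_others, new_val) = gcd(18, 4) = 2

Answer: 2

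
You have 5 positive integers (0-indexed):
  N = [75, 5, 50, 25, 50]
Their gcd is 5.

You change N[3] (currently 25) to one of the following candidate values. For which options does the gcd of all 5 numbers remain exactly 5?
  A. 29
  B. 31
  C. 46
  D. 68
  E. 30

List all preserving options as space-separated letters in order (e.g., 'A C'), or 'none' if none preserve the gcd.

Answer: E

Derivation:
Old gcd = 5; gcd of others (without N[3]) = 5
New gcd for candidate v: gcd(5, v). Preserves old gcd iff gcd(5, v) = 5.
  Option A: v=29, gcd(5,29)=1 -> changes
  Option B: v=31, gcd(5,31)=1 -> changes
  Option C: v=46, gcd(5,46)=1 -> changes
  Option D: v=68, gcd(5,68)=1 -> changes
  Option E: v=30, gcd(5,30)=5 -> preserves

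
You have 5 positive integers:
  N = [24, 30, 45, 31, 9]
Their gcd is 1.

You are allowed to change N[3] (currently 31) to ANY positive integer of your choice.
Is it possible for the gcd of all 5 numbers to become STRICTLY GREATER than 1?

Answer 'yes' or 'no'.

Current gcd = 1
gcd of all OTHER numbers (without N[3]=31): gcd([24, 30, 45, 9]) = 3
The new gcd after any change is gcd(3, new_value).
This can be at most 3.
Since 3 > old gcd 1, the gcd CAN increase (e.g., set N[3] = 3).

Answer: yes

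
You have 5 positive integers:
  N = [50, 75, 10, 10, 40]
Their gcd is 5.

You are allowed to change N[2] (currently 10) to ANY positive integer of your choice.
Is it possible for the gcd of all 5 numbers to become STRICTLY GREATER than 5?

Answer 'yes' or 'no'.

Current gcd = 5
gcd of all OTHER numbers (without N[2]=10): gcd([50, 75, 10, 40]) = 5
The new gcd after any change is gcd(5, new_value).
This can be at most 5.
Since 5 = old gcd 5, the gcd can only stay the same or decrease.

Answer: no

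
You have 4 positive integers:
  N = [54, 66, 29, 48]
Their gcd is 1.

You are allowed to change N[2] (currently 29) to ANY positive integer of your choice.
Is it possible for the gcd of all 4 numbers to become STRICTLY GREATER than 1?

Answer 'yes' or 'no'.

Current gcd = 1
gcd of all OTHER numbers (without N[2]=29): gcd([54, 66, 48]) = 6
The new gcd after any change is gcd(6, new_value).
This can be at most 6.
Since 6 > old gcd 1, the gcd CAN increase (e.g., set N[2] = 6).

Answer: yes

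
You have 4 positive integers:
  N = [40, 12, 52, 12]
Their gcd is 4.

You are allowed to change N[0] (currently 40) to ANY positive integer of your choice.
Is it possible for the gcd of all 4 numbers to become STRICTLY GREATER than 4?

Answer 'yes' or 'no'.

Answer: no

Derivation:
Current gcd = 4
gcd of all OTHER numbers (without N[0]=40): gcd([12, 52, 12]) = 4
The new gcd after any change is gcd(4, new_value).
This can be at most 4.
Since 4 = old gcd 4, the gcd can only stay the same or decrease.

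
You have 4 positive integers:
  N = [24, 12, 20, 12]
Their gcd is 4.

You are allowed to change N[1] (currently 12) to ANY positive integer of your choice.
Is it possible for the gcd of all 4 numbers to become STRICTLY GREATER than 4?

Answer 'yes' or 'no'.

Current gcd = 4
gcd of all OTHER numbers (without N[1]=12): gcd([24, 20, 12]) = 4
The new gcd after any change is gcd(4, new_value).
This can be at most 4.
Since 4 = old gcd 4, the gcd can only stay the same or decrease.

Answer: no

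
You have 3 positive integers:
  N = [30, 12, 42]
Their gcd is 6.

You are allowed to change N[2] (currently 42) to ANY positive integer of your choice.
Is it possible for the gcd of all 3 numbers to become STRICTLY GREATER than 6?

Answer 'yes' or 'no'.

Current gcd = 6
gcd of all OTHER numbers (without N[2]=42): gcd([30, 12]) = 6
The new gcd after any change is gcd(6, new_value).
This can be at most 6.
Since 6 = old gcd 6, the gcd can only stay the same or decrease.

Answer: no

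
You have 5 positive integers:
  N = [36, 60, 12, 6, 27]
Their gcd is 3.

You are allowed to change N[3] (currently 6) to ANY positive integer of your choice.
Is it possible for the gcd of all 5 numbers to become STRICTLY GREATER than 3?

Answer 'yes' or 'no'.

Answer: no

Derivation:
Current gcd = 3
gcd of all OTHER numbers (without N[3]=6): gcd([36, 60, 12, 27]) = 3
The new gcd after any change is gcd(3, new_value).
This can be at most 3.
Since 3 = old gcd 3, the gcd can only stay the same or decrease.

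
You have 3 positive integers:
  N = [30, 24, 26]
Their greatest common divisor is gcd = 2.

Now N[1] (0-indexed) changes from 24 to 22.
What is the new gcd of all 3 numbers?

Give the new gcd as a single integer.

Numbers: [30, 24, 26], gcd = 2
Change: index 1, 24 -> 22
gcd of the OTHER numbers (without index 1): gcd([30, 26]) = 2
New gcd = gcd(g_others, new_val) = gcd(2, 22) = 2

Answer: 2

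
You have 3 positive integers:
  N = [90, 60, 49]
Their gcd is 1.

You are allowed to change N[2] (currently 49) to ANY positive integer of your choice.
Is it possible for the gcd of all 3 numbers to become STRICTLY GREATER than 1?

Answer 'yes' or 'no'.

Answer: yes

Derivation:
Current gcd = 1
gcd of all OTHER numbers (without N[2]=49): gcd([90, 60]) = 30
The new gcd after any change is gcd(30, new_value).
This can be at most 30.
Since 30 > old gcd 1, the gcd CAN increase (e.g., set N[2] = 30).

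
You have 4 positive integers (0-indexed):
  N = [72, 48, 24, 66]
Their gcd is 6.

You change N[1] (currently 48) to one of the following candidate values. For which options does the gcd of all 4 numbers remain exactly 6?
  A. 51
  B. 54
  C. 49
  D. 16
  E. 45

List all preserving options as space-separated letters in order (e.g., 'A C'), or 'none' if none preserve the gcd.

Old gcd = 6; gcd of others (without N[1]) = 6
New gcd for candidate v: gcd(6, v). Preserves old gcd iff gcd(6, v) = 6.
  Option A: v=51, gcd(6,51)=3 -> changes
  Option B: v=54, gcd(6,54)=6 -> preserves
  Option C: v=49, gcd(6,49)=1 -> changes
  Option D: v=16, gcd(6,16)=2 -> changes
  Option E: v=45, gcd(6,45)=3 -> changes

Answer: B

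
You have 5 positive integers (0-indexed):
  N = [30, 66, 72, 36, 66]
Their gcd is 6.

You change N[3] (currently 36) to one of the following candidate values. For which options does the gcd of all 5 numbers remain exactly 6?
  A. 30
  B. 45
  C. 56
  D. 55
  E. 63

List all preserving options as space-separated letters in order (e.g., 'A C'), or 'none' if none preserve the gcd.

Answer: A

Derivation:
Old gcd = 6; gcd of others (without N[3]) = 6
New gcd for candidate v: gcd(6, v). Preserves old gcd iff gcd(6, v) = 6.
  Option A: v=30, gcd(6,30)=6 -> preserves
  Option B: v=45, gcd(6,45)=3 -> changes
  Option C: v=56, gcd(6,56)=2 -> changes
  Option D: v=55, gcd(6,55)=1 -> changes
  Option E: v=63, gcd(6,63)=3 -> changes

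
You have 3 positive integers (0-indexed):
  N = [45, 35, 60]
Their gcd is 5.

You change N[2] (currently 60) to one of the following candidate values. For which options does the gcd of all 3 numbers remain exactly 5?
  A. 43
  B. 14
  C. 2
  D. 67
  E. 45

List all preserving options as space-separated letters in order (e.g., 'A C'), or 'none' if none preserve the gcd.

Old gcd = 5; gcd of others (without N[2]) = 5
New gcd for candidate v: gcd(5, v). Preserves old gcd iff gcd(5, v) = 5.
  Option A: v=43, gcd(5,43)=1 -> changes
  Option B: v=14, gcd(5,14)=1 -> changes
  Option C: v=2, gcd(5,2)=1 -> changes
  Option D: v=67, gcd(5,67)=1 -> changes
  Option E: v=45, gcd(5,45)=5 -> preserves

Answer: E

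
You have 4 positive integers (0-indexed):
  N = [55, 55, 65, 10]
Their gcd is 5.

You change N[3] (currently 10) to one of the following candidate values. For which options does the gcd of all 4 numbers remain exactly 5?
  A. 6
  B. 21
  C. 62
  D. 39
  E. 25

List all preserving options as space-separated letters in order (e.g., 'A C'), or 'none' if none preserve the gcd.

Answer: E

Derivation:
Old gcd = 5; gcd of others (without N[3]) = 5
New gcd for candidate v: gcd(5, v). Preserves old gcd iff gcd(5, v) = 5.
  Option A: v=6, gcd(5,6)=1 -> changes
  Option B: v=21, gcd(5,21)=1 -> changes
  Option C: v=62, gcd(5,62)=1 -> changes
  Option D: v=39, gcd(5,39)=1 -> changes
  Option E: v=25, gcd(5,25)=5 -> preserves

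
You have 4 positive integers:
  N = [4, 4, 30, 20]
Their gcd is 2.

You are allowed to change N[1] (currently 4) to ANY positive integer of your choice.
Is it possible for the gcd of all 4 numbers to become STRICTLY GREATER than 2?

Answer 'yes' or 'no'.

Answer: no

Derivation:
Current gcd = 2
gcd of all OTHER numbers (without N[1]=4): gcd([4, 30, 20]) = 2
The new gcd after any change is gcd(2, new_value).
This can be at most 2.
Since 2 = old gcd 2, the gcd can only stay the same or decrease.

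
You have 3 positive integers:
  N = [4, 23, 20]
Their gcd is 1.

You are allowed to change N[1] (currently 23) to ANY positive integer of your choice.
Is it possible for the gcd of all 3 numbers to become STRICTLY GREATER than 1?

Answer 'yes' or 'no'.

Answer: yes

Derivation:
Current gcd = 1
gcd of all OTHER numbers (without N[1]=23): gcd([4, 20]) = 4
The new gcd after any change is gcd(4, new_value).
This can be at most 4.
Since 4 > old gcd 1, the gcd CAN increase (e.g., set N[1] = 4).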